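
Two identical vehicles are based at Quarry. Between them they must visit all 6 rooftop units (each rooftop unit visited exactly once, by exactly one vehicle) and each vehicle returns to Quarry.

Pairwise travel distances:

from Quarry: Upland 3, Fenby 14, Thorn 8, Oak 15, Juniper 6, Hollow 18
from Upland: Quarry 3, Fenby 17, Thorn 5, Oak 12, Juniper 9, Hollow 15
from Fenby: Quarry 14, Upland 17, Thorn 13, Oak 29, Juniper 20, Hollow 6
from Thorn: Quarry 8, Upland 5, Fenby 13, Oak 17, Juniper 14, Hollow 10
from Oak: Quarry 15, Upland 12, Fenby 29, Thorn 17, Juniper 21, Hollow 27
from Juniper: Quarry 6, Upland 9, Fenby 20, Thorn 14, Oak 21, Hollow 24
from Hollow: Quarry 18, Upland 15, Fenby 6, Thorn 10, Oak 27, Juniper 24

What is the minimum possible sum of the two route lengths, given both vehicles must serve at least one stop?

There are 2^5 − 1 = 31 ways to divide the 6 stops into two non-empty groups. For each, the best each vehicle can do is its own shortest tour through its group:
  {Upland} + {Fenby, Thorn, Oak, Juniper, Hollow}: 6 + 74 = 80
  {Fenby} + {Upland, Thorn, Oak, Juniper, Hollow}: 28 + 72 = 100
  {Upland, Fenby} + {Thorn, Oak, Juniper, Hollow}: 34 + 72 = 106
  {Thorn} + {Upland, Fenby, Oak, Juniper, Hollow}: 16 + 74 = 90
  {Upland, Thorn} + {Fenby, Oak, Juniper, Hollow}: 16 + 74 = 90
  {Fenby, Thorn} + {Upland, Oak, Juniper, Hollow}: 35 + 72 = 107
  … (31 splits in total)
  {Juniper} + {Upland, Fenby, Thorn, Oak, Hollow}: 12 + 62 = 74  ← best
Best: vehicle 1 Quarry → Juniper → Quarry = 12; vehicle 2 Quarry → Upland → Oak → Thorn → Hollow → Fenby → Quarry = 62; combined 74.

74 — the smallest possible combined total.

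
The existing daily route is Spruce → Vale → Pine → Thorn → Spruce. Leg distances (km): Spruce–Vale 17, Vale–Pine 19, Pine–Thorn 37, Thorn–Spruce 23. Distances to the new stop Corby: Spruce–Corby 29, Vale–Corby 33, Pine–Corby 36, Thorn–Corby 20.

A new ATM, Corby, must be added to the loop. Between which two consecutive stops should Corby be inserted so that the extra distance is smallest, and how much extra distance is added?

Adding 19 km by placing Corby on the Pine–Thorn leg.

Insertion cost between consecutive stops i–j is d(i,Corby) + d(Corby,j) − d(i,j):
  between Spruce and Vale: 29 + 33 − 17 = 45
  between Vale and Pine: 33 + 36 − 19 = 50
  between Pine and Thorn: 36 + 20 − 37 = 19
  between Thorn and Spruce: 20 + 29 − 23 = 26
Cheapest insertion is between Pine and Thorn, adding 19.
New total = 96 + 19 = 115.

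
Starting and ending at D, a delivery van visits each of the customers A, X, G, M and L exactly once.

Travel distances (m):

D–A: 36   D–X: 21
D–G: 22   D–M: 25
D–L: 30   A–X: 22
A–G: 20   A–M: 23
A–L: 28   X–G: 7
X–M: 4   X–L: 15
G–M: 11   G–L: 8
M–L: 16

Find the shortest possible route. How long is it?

D→A→X→G→M→L→D: 36+22+7+11+16+30 = 122
D→A→X→G→L→M→D: 36+22+7+8+16+25 = 114
D→A→X→M→G→L→D: 36+22+4+11+8+30 = 111
D→A→X→M→L→G→D: 36+22+4+16+8+22 = 108
D→A→X→L→G→M→D: 36+22+15+8+11+25 = 117
D→A→X→L→M→G→D: 36+22+15+16+11+22 = 122
D→A→G→X→M→L→D: 36+20+7+4+16+30 = 113
D→A→G→X→L→M→D: 36+20+7+15+16+25 = 119
D→A→G→M→X→L→D: 36+20+11+4+15+30 = 116
D→A→G→M→L→X→D: 36+20+11+16+15+21 = 119
D→A→G→L→X→M→D: 36+20+8+15+4+25 = 108
D→A→G→L→M→X→D: 36+20+8+16+4+21 = 105
D→A→M→X→G→L→D: 36+23+4+7+8+30 = 108
D→A→M→X→L→G→D: 36+23+4+15+8+22 = 108
… (46 more)
The minimum is 105.
One optimal route: D → A → G → L → M → X → D (or its reverse).

Shortest round trip = 105 m.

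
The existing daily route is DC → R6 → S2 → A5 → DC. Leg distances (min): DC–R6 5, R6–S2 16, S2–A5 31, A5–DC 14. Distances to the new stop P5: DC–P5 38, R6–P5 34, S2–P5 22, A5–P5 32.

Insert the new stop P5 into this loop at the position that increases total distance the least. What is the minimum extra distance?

Insertion cost between consecutive stops i–j is d(i,P5) + d(P5,j) − d(i,j):
  between DC and R6: 38 + 34 − 5 = 67
  between R6 and S2: 34 + 22 − 16 = 40
  between S2 and A5: 22 + 32 − 31 = 23
  between A5 and DC: 32 + 38 − 14 = 56
Cheapest insertion is between S2 and A5, adding 23.
New total = 66 + 23 = 89.

+23 min — insert P5 between S2 and A5.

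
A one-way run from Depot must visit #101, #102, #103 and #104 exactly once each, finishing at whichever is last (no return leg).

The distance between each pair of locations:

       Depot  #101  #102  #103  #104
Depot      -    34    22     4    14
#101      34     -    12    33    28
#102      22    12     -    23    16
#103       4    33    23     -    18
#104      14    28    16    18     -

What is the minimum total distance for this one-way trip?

Minimum one-way distance = 50.

There are 4! = 24 possible orderings.
Depot→#101→#102→#103→#104: 34+12+23+18 = 87
Depot→#101→#102→#104→#103: 34+12+16+18 = 80
Depot→#101→#103→#102→#104: 34+33+23+16 = 106
Depot→#101→#103→#104→#102: 34+33+18+16 = 101
Depot→#101→#104→#102→#103: 34+28+16+23 = 101
Depot→#101→#104→#103→#102: 34+28+18+23 = 103
Depot→#102→#101→#103→#104: 22+12+33+18 = 85
Depot→#102→#101→#104→#103: 22+12+28+18 = 80
Depot→#102→#103→#101→#104: 22+23+33+28 = 106
Depot→#102→#103→#104→#101: 22+23+18+28 = 91
Depot→#102→#104→#101→#103: 22+16+28+33 = 99
Depot→#102→#104→#103→#101: 22+16+18+33 = 89
Depot→#103→#101→#102→#104: 4+33+12+16 = 65
Depot→#103→#101→#104→#102: 4+33+28+16 = 81
… (10 more)
Depot→#103→#104→#102→#101: 4+18+16+12 = 50  ← best
The minimum is 50.
One shortest path: Depot → #103 → #104 → #102 → #101.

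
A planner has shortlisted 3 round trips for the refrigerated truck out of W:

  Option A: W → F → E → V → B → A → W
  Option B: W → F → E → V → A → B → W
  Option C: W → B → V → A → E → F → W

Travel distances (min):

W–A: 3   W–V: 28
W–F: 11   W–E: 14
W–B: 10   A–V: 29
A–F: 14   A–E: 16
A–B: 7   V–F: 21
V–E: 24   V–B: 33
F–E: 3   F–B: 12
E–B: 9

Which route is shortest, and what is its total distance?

Option A: 11 + 3 + 24 + 33 + 7 + 3 = 81
Option B: 11 + 3 + 24 + 29 + 7 + 10 = 84
Option C: 10 + 33 + 29 + 16 + 3 + 11 = 102

81 min — Option A is the shortest.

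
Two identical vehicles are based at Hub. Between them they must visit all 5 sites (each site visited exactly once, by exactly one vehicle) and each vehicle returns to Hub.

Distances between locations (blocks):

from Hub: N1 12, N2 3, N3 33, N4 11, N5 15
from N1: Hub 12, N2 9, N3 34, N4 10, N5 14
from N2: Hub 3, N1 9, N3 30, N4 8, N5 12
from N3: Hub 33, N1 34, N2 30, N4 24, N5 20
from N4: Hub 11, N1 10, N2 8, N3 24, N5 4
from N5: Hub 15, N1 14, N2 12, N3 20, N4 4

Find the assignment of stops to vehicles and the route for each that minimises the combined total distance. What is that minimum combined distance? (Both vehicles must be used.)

Try each way of splitting the stops between the two vehicles (each non-empty) and, for each split, find the best tour for each vehicle:
  {N1} + {N2, N3, N4, N5}: 24 + 68 = 92
  {N2} + {N1, N3, N4, N5}: 6 + 79 = 85
  {N1, N2} + {N3, N4, N5}: 24 + 68 = 92
  {N3} + {N1, N2, N4, N5}: 66 + 41 = 107
  {N1, N3} + {N2, N4, N5}: 79 + 30 = 109
  {N2, N3} + {N1, N4, N5}: 66 + 41 = 107
  … (15 splits in total)
Best: vehicle 1 Hub → N2 → Hub = 6; vehicle 2 Hub → N1 → N4 → N5 → N3 → Hub = 79; combined 85.

85 blocks — the smallest possible combined total.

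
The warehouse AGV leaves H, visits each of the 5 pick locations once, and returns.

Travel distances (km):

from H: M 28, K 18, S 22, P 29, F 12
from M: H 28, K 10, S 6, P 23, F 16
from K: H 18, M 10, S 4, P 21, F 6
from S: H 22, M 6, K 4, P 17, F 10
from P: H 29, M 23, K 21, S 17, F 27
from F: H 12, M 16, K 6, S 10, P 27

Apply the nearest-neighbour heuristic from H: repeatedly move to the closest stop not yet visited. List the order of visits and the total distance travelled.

Nearest-neighbour total = 80 km; route H → F → K → S → M → P → H.

H → [F:12 / K:18 / S:22 / M:28 / P:29] → F (12)
F → [K:6 / S:10 / M:16 / P:27] → K (6)
K → [S:4 / M:10 / P:21] → S (4)
S → [M:6 / P:17] → M (6)
M → [P:23] → P (23)
Return P→H: 29.
Total = 12 + 6 + 4 + 6 + 23 + 29 = 80.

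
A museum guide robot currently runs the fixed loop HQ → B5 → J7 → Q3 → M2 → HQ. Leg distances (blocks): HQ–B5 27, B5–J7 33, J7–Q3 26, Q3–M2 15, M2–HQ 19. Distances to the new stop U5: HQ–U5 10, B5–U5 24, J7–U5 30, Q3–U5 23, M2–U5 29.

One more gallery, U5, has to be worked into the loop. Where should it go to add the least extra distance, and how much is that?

Insertion cost between consecutive stops i–j is d(i,U5) + d(U5,j) − d(i,j):
  between HQ and B5: 10 + 24 − 27 = 7
  between B5 and J7: 24 + 30 − 33 = 21
  between J7 and Q3: 30 + 23 − 26 = 27
  between Q3 and M2: 23 + 29 − 15 = 37
  between M2 and HQ: 29 + 10 − 19 = 20
Cheapest insertion is between HQ and B5, adding 7.
New total = 120 + 7 = 127.

+7 blocks — insert U5 between HQ and B5.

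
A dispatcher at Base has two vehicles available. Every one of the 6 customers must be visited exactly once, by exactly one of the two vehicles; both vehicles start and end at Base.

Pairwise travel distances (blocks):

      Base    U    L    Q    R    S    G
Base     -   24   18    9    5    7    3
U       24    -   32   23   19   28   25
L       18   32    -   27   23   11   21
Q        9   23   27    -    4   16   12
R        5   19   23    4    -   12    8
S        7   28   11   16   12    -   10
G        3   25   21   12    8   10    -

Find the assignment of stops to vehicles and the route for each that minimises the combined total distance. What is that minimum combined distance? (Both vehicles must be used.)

Check every non-empty split of the stops between the two vehicles; for each half take its own optimal tour:
  {U} + {L, Q, R, S, G}: 48 + 60 = 108
  {L} + {U, Q, R, S, G}: 36 + 73 = 109
  {U, L} + {Q, R, S, G}: 74 + 38 = 112
  {Q} + {U, L, R, S, G}: 18 + 80 = 98
  {U, Q} + {L, R, S, G}: 56 + 52 = 108
  {L, Q} + {U, R, S, G}: 54 + 65 = 119
  … (31 splits in total)
  {U, L, Q, R, S} + {G}: 82 + 6 = 88  ← best
Best: vehicle 1 Base → Q → R → U → L → S → Base = 82; vehicle 2 Base → G → Base = 6; combined 88.

88 blocks — the smallest possible combined total.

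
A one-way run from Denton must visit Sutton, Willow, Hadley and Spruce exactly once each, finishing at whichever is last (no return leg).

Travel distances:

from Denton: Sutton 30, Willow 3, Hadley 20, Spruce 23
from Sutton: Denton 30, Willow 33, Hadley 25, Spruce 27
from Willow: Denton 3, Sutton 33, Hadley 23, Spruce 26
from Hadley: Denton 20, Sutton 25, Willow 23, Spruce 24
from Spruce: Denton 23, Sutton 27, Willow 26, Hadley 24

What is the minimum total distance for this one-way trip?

Shortest open route: 77.

There are 4! = 24 possible orderings.
Denton→Sutton→Willow→Hadley→Spruce: 30+33+23+24 = 110
Denton→Sutton→Willow→Spruce→Hadley: 30+33+26+24 = 113
Denton→Sutton→Hadley→Willow→Spruce: 30+25+23+26 = 104
Denton→Sutton→Hadley→Spruce→Willow: 30+25+24+26 = 105
Denton→Sutton→Spruce→Willow→Hadley: 30+27+26+23 = 106
Denton→Sutton→Spruce→Hadley→Willow: 30+27+24+23 = 104
Denton→Willow→Sutton→Hadley→Spruce: 3+33+25+24 = 85
Denton→Willow→Sutton→Spruce→Hadley: 3+33+27+24 = 87
Denton→Willow→Hadley→Sutton→Spruce: 3+23+25+27 = 78
Denton→Willow→Hadley→Spruce→Sutton: 3+23+24+27 = 77
Denton→Willow→Spruce→Sutton→Hadley: 3+26+27+25 = 81
Denton→Willow→Spruce→Hadley→Sutton: 3+26+24+25 = 78
Denton→Hadley→Sutton→Willow→Spruce: 20+25+33+26 = 104
Denton→Hadley→Sutton→Spruce→Willow: 20+25+27+26 = 98
… (10 more)
The minimum is 77.
One shortest path: Denton → Willow → Hadley → Spruce → Sutton.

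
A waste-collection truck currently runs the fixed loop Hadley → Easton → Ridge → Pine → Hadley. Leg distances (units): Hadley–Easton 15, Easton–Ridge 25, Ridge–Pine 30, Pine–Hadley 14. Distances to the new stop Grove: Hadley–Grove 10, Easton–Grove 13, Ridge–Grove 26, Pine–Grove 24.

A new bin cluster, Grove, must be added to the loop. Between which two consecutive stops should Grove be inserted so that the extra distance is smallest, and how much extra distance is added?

Minimum extra distance: 8, inserting Grove between Hadley and Easton.

Insertion cost between consecutive stops i–j is d(i,Grove) + d(Grove,j) − d(i,j):
  between Hadley and Easton: 10 + 13 − 15 = 8
  between Easton and Ridge: 13 + 26 − 25 = 14
  between Ridge and Pine: 26 + 24 − 30 = 20
  between Pine and Hadley: 24 + 10 − 14 = 20
Cheapest insertion is between Hadley and Easton, adding 8.
New total = 84 + 8 = 92.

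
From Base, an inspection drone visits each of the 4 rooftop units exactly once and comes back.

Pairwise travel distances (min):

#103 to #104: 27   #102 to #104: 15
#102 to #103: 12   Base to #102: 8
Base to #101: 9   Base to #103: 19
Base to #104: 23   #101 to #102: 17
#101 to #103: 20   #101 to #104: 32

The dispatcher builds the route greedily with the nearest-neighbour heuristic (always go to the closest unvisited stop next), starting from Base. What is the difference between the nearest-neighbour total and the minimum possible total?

Base: #102=8, #101=9, #103=19, #104=23 ⇒ #102
#102: #103=12, #104=15, #101=17 ⇒ #103
#103: #101=20, #104=27 ⇒ #101
#101: #104=32 ⇒ #104
NN route Base → #102 → #103 → #101 → #104 → Base costs 95.
Optimal: Base → #101 → #103 → #102 → #104 → Base costs 79 (by enumerating all 12 distinct tours).
Excess = 95 − 79 = 16.

The nearest-neighbour route is 16 min longer than optimal.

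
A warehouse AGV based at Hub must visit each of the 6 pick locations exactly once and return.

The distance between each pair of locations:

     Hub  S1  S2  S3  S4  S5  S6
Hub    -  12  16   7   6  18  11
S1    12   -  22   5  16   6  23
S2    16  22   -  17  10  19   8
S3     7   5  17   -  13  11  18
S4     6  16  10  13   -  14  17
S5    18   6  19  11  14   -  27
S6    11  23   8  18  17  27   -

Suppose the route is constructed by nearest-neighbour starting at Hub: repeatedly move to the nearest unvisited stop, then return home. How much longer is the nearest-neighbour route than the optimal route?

Hub: S4=6, S3=7, S6=11, S1=12, S2=16, S5=18 ⇒ S4
S4: S2=10, S3=13, S5=14, S1=16, S6=17 ⇒ S2
S2: S6=8, S3=17, S5=19, S1=22 ⇒ S6
S6: S3=18, S1=23, S5=27 ⇒ S3
S3: S1=5, S5=11 ⇒ S1
S1: S5=6 ⇒ S5
NN route Hub → S4 → S2 → S6 → S3 → S1 → S5 → Hub costs 71.
Optimal: Hub → S3 → S1 → S5 → S4 → S2 → S6 → Hub costs 61 (by enumerating all 360 distinct tours).
Excess = 71 − 61 = 10.

The nearest-neighbour route is 10 longer than optimal.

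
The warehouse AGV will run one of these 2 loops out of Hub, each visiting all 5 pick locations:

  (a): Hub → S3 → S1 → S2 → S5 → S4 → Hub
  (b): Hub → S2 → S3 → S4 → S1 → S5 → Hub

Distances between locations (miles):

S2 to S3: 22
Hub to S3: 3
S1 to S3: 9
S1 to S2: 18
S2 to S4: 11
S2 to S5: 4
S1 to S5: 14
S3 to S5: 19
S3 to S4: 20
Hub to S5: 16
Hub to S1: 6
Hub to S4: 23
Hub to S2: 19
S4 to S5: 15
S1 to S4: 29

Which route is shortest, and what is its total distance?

Shortest is (a), total 72 miles.

(a): 3 + 9 + 18 + 4 + 15 + 23 = 72
(b): 19 + 22 + 20 + 29 + 14 + 16 = 120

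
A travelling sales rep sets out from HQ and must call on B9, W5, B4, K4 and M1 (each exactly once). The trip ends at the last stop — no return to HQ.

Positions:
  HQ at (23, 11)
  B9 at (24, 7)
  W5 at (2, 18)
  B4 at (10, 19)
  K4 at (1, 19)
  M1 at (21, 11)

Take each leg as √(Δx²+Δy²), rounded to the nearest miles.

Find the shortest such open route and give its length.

There are 5! = 120 possible orderings.
HQ → B9 → W5 → B4 → K4 → M1: 4+25+8+9+22 = 68
HQ → B9 → W5 → B4 → M1 → K4: 4+25+8+14+22 = 73
HQ → B9 → W5 → K4 → B4 → M1: 4+25+1+9+14 = 53
HQ → B9 → W5 → K4 → M1 → B4: 4+25+1+22+14 = 66
HQ → B9 → W5 → M1 → B4 → K4: 4+25+20+14+9 = 72
HQ → B9 → W5 → M1 → K4 → B4: 4+25+20+22+9 = 80
HQ → B9 → B4 → W5 → K4 → M1: 4+18+8+1+22 = 53
HQ → B9 → B4 → W5 → M1 → K4: 4+18+8+20+22 = 72
HQ → B9 → B4 → K4 → W5 → M1: 4+18+9+1+20 = 52
HQ → B9 → B4 → K4 → M1 → W5: 4+18+9+22+20 = 73
HQ → B9 → B4 → M1 → W5 → K4: 4+18+14+20+1 = 57
HQ → B9 → B4 → M1 → K4 → W5: 4+18+14+22+1 = 59
HQ → B9 → K4 → W5 → B4 → M1: 4+26+1+8+14 = 53
HQ → B9 → K4 → W5 → M1 → B4: 4+26+1+20+14 = 65
… (106 more)
HQ → B9 → M1 → B4 → W5 → K4: 4+5+14+8+1 = 32  ← best
The minimum is 32.
One shortest path: HQ → B9 → M1 → B4 → W5 → K4.

Minimum one-way distance = 32 miles.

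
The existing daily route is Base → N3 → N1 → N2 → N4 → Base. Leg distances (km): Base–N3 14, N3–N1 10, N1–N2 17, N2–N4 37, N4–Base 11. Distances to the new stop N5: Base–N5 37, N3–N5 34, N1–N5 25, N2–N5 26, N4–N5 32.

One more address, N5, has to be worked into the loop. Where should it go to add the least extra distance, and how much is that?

+21 km — insert N5 between N2 and N4.

Insertion cost between consecutive stops i–j is d(i,N5) + d(N5,j) − d(i,j):
  between Base and N3: 37 + 34 − 14 = 57
  between N3 and N1: 34 + 25 − 10 = 49
  between N1 and N2: 25 + 26 − 17 = 34
  between N2 and N4: 26 + 32 − 37 = 21
  between N4 and Base: 32 + 37 − 11 = 58
Cheapest insertion is between N2 and N4, adding 21.
New total = 89 + 21 = 110.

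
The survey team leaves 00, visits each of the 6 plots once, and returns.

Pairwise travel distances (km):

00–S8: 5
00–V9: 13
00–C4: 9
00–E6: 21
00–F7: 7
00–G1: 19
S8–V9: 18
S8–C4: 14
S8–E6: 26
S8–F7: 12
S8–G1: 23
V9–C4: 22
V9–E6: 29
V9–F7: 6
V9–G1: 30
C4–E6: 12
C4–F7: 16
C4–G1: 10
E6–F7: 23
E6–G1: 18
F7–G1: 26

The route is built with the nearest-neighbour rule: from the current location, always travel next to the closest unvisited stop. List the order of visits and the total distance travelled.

Nearest-neighbour total = 94 km; route 00 → S8 → F7 → V9 → C4 → G1 → E6 → 00.

From 00: distances to unvisited — S8=5, F7=7, C4=9, V9=13, G1=19, E6=21. Nearest is S8 (5).
From S8: distances to unvisited — F7=12, C4=14, V9=18, G1=23, E6=26. Nearest is F7 (12).
From F7: distances to unvisited — V9=6, C4=16, E6=23, G1=26. Nearest is V9 (6).
From V9: distances to unvisited — C4=22, E6=29, G1=30. Nearest is C4 (22).
From C4: distances to unvisited — G1=10, E6=12. Nearest is G1 (10).
From G1: distances to unvisited — E6=18. Nearest is E6 (18).
Return E6→00: 21.
Total = 5 + 12 + 6 + 22 + 10 + 18 + 21 = 94.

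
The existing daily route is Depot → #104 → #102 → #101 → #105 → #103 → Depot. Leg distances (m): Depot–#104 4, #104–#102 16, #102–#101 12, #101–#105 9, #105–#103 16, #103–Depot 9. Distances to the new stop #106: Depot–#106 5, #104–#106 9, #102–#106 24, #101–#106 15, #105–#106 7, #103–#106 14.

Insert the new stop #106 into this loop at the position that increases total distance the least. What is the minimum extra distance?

Adding 5 m by placing #106 on the #105–#103 leg.

Insertion cost between consecutive stops i–j is d(i,#106) + d(#106,j) − d(i,j):
  between Depot and #104: 5 + 9 − 4 = 10
  between #104 and #102: 9 + 24 − 16 = 17
  between #102 and #101: 24 + 15 − 12 = 27
  between #101 and #105: 15 + 7 − 9 = 13
  between #105 and #103: 7 + 14 − 16 = 5
  between #103 and Depot: 14 + 5 − 9 = 10
Cheapest insertion is between #105 and #103, adding 5.
New total = 66 + 5 = 71.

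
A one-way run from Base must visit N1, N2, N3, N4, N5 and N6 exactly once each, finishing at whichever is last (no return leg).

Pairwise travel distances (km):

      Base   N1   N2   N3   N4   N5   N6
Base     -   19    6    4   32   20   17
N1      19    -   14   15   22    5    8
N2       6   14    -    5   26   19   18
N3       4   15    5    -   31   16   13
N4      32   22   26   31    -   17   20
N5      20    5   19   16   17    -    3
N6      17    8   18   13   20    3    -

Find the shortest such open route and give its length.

Minimum one-way distance = 51 km.

There are 6! = 720 possible orderings.
Base→N1→N2→N3→N4→N5→N6: 19+14+5+31+17+3 = 89
Base→N1→N2→N3→N4→N6→N5: 19+14+5+31+20+3 = 92
Base→N1→N2→N3→N5→N4→N6: 19+14+5+16+17+20 = 91
Base→N1→N2→N3→N5→N6→N4: 19+14+5+16+3+20 = 77
Base→N1→N2→N3→N6→N4→N5: 19+14+5+13+20+17 = 88
Base→N1→N2→N3→N6→N5→N4: 19+14+5+13+3+17 = 71
Base→N1→N2→N4→N3→N5→N6: 19+14+26+31+16+3 = 109
Base→N1→N2→N4→N3→N6→N5: 19+14+26+31+13+3 = 106
… (712 more)
Base→N3→N2→N1→N5→N6→N4: 4+5+14+5+3+20 = 51  ← best
The minimum is 51.
One shortest path: Base → N3 → N2 → N1 → N5 → N6 → N4.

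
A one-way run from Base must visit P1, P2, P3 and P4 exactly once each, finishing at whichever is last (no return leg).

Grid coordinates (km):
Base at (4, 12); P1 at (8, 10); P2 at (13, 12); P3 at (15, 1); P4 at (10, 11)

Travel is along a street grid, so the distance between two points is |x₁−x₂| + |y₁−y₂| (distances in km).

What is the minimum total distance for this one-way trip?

There are 4! = 24 possible orderings.
Base - P1 - P2 - P3 - P4: 6+7+13+15 = 41
Base - P1 - P2 - P4 - P3: 6+7+4+15 = 32
Base - P1 - P3 - P2 - P4: 6+16+13+4 = 39
Base - P1 - P3 - P4 - P2: 6+16+15+4 = 41
Base - P1 - P4 - P2 - P3: 6+3+4+13 = 26
Base - P1 - P4 - P3 - P2: 6+3+15+13 = 37
Base - P2 - P1 - P3 - P4: 9+7+16+15 = 47
Base - P2 - P1 - P4 - P3: 9+7+3+15 = 34
Base - P2 - P3 - P1 - P4: 9+13+16+3 = 41
Base - P2 - P3 - P4 - P1: 9+13+15+3 = 40
Base - P2 - P4 - P1 - P3: 9+4+3+16 = 32
Base - P2 - P4 - P3 - P1: 9+4+15+16 = 44
Base - P3 - P1 - P2 - P4: 22+16+7+4 = 49
Base - P3 - P1 - P4 - P2: 22+16+3+4 = 45
… (10 more)
The minimum is 26.
One shortest path: Base → P1 → P4 → P2 → P3.

Shortest open route: 26 km.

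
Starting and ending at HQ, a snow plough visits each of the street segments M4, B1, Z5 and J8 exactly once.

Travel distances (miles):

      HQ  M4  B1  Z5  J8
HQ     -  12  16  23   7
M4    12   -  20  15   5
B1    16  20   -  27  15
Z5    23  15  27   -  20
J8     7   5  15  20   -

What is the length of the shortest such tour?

Shortest round trip = 70 miles.

HQ-M4-B1-Z5-J8-HQ: 12+20+27+20+7 = 86
HQ-M4-B1-J8-Z5-HQ: 12+20+15+20+23 = 90
HQ-M4-Z5-B1-J8-HQ: 12+15+27+15+7 = 76
HQ-M4-Z5-J8-B1-HQ: 12+15+20+15+16 = 78
HQ-M4-J8-B1-Z5-HQ: 12+5+15+27+23 = 82
HQ-M4-J8-Z5-B1-HQ: 12+5+20+27+16 = 80
HQ-B1-M4-Z5-J8-HQ: 16+20+15+20+7 = 78
HQ-B1-M4-J8-Z5-HQ: 16+20+5+20+23 = 84
HQ-B1-Z5-M4-J8-HQ: 16+27+15+5+7 = 70
HQ-B1-J8-M4-Z5-HQ: 16+15+5+15+23 = 74
HQ-Z5-M4-B1-J8-HQ: 23+15+20+15+7 = 80
HQ-Z5-B1-M4-J8-HQ: 23+27+20+5+7 = 82
The minimum is 70.
One optimal route: HQ → B1 → Z5 → M4 → J8 → HQ (or its reverse).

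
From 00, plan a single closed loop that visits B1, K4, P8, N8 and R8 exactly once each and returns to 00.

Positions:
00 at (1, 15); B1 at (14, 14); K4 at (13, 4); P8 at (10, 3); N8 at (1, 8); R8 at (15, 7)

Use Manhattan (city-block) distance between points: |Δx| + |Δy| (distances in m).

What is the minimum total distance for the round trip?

With 5 stops there are 5!/2 = 60 distinct round trips (a route and its reverse cost the same).
00 → B1 → K4 → P8 → N8 → R8 → 00: 14+11+4+14+15+22 = 80
00 → B1 → K4 → P8 → R8 → N8 → 00: 14+11+4+9+15+7 = 60
00 → B1 → K4 → N8 → P8 → R8 → 00: 14+11+16+14+9+22 = 86
00 → B1 → K4 → N8 → R8 → P8 → 00: 14+11+16+15+9+21 = 86
00 → B1 → K4 → R8 → P8 → N8 → 00: 14+11+5+9+14+7 = 60
00 → B1 → K4 → R8 → N8 → P8 → 00: 14+11+5+15+14+21 = 80
00 → B1 → P8 → K4 → N8 → R8 → 00: 14+15+4+16+15+22 = 86
00 → B1 → P8 → K4 → R8 → N8 → 00: 14+15+4+5+15+7 = 60
00 → B1 → P8 → N8 → K4 → R8 → 00: 14+15+14+16+5+22 = 86
00 → B1 → P8 → N8 → R8 → K4 → 00: 14+15+14+15+5+23 = 86
00 → B1 → P8 → R8 → K4 → N8 → 00: 14+15+9+5+16+7 = 66
00 → B1 → P8 → R8 → N8 → K4 → 00: 14+15+9+15+16+23 = 92
00 → B1 → N8 → K4 → P8 → R8 → 00: 14+19+16+4+9+22 = 84
00 → B1 → N8 → K4 → R8 → P8 → 00: 14+19+16+5+9+21 = 84
… (46 more)
00 → B1 → R8 → K4 → P8 → N8 → 00: 14+8+5+4+14+7 = 52  ← best
The minimum is 52.
One optimal route: 00 → B1 → R8 → K4 → P8 → N8 → 00 (or its reverse).

Shortest round trip = 52 m.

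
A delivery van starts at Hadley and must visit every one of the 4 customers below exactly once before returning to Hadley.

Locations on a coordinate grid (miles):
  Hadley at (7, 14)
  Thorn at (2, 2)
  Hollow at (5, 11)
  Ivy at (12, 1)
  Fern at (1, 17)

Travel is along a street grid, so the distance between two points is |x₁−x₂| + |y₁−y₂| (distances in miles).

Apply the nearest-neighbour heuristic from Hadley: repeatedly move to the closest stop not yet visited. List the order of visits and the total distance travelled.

At Hadley the remaining stops are Hollow 5, Fern 9, Thorn 17, Ivy 18; go to Hollow.
At Hollow the remaining stops are Fern 10, Thorn 12, Ivy 17; go to Fern.
At Fern the remaining stops are Thorn 16, Ivy 27; go to Thorn.
At Thorn the remaining stops are Ivy 11; go to Ivy.
Return Ivy→Hadley: 18.
Total = 5 + 10 + 16 + 11 + 18 = 60.

Nearest-neighbour total = 60 miles; route Hadley → Hollow → Fern → Thorn → Ivy → Hadley.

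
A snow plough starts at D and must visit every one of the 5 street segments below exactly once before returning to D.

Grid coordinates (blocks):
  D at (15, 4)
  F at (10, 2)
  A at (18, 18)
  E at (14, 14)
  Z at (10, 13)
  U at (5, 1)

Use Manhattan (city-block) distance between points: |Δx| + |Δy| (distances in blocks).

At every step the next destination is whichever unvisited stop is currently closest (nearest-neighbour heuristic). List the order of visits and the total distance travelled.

Total distance 60 blocks via the nearest-neighbour route D → F → U → Z → E → A → D.

D → [F:7 / E:11 / U:13 / Z:14 / A:17] → F (7)
F → [U:6 / Z:11 / E:16 / A:24] → U (6)
U → [Z:17 / E:22 / A:30] → Z (17)
Z → [E:5 / A:13] → E (5)
E → [A:8] → A (8)
Return A→D: 17.
Total = 7 + 6 + 17 + 5 + 8 + 17 = 60.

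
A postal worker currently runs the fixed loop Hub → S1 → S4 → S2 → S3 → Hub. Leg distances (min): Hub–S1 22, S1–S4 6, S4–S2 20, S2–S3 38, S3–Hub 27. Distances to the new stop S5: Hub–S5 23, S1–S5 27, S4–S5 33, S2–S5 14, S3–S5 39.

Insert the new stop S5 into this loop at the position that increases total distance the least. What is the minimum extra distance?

+15 min — insert S5 between S2 and S3.

Insertion cost between consecutive stops i–j is d(i,S5) + d(S5,j) − d(i,j):
  between Hub and S1: 23 + 27 − 22 = 28
  between S1 and S4: 27 + 33 − 6 = 54
  between S4 and S2: 33 + 14 − 20 = 27
  between S2 and S3: 14 + 39 − 38 = 15
  between S3 and Hub: 39 + 23 − 27 = 35
Cheapest insertion is between S2 and S3, adding 15.
New total = 113 + 15 = 128.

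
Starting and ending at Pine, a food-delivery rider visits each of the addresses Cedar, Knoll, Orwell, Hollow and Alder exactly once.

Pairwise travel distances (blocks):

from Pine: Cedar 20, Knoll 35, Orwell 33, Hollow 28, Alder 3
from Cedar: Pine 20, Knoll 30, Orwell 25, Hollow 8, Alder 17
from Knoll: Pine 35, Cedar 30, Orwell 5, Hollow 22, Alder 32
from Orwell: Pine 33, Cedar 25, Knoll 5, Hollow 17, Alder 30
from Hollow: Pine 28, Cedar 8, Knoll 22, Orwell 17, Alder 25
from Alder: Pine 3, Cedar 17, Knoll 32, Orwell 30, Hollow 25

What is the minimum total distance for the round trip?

There are 60 distinct closed tours to check (reversals are equivalent).
Pine - Cedar - Knoll - Orwell - Hollow - Alder - Pine: 20+30+5+17+25+3 = 100
Pine - Cedar - Knoll - Orwell - Alder - Hollow - Pine: 20+30+5+30+25+28 = 138
Pine - Cedar - Knoll - Hollow - Orwell - Alder - Pine: 20+30+22+17+30+3 = 122
Pine - Cedar - Knoll - Hollow - Alder - Orwell - Pine: 20+30+22+25+30+33 = 160
Pine - Cedar - Knoll - Alder - Orwell - Hollow - Pine: 20+30+32+30+17+28 = 157
Pine - Cedar - Knoll - Alder - Hollow - Orwell - Pine: 20+30+32+25+17+33 = 157
Pine - Cedar - Orwell - Knoll - Hollow - Alder - Pine: 20+25+5+22+25+3 = 100
Pine - Cedar - Orwell - Knoll - Alder - Hollow - Pine: 20+25+5+32+25+28 = 135
Pine - Cedar - Orwell - Hollow - Knoll - Alder - Pine: 20+25+17+22+32+3 = 119
Pine - Cedar - Orwell - Hollow - Alder - Knoll - Pine: 20+25+17+25+32+35 = 154
Pine - Cedar - Orwell - Alder - Knoll - Hollow - Pine: 20+25+30+32+22+28 = 157
Pine - Cedar - Orwell - Alder - Hollow - Knoll - Pine: 20+25+30+25+22+35 = 157
Pine - Cedar - Hollow - Knoll - Orwell - Alder - Pine: 20+8+22+5+30+3 = 88
Pine - Cedar - Hollow - Knoll - Alder - Orwell - Pine: 20+8+22+32+30+33 = 145
… (46 more)
Pine - Cedar - Hollow - Orwell - Knoll - Alder - Pine: 20+8+17+5+32+3 = 85  ← best
The minimum is 85.
One optimal route: Pine → Cedar → Hollow → Orwell → Knoll → Alder → Pine (or its reverse).

Shortest round trip = 85 blocks.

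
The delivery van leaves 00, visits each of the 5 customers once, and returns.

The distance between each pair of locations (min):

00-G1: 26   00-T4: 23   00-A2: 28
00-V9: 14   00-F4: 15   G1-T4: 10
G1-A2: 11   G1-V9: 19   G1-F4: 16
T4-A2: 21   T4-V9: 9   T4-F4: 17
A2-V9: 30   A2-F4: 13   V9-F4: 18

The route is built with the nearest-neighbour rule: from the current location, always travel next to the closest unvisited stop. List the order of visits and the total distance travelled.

72 min along 00 → V9 → T4 → G1 → A2 → F4 → 00.

00 → [V9:14 / F4:15 / T4:23 / G1:26 / A2:28] → V9 (14)
V9 → [T4:9 / F4:18 / G1:19 / A2:30] → T4 (9)
T4 → [G1:10 / F4:17 / A2:21] → G1 (10)
G1 → [A2:11 / F4:16] → A2 (11)
A2 → [F4:13] → F4 (13)
Return F4→00: 15.
Total = 14 + 9 + 10 + 11 + 13 + 15 = 72.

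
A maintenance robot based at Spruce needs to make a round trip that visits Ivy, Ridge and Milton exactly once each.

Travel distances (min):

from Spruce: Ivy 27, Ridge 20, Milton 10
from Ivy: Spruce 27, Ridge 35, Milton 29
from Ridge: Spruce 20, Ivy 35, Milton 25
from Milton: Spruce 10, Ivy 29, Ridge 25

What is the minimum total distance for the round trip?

Spruce→Ivy→Ridge→Milton→Spruce: 27+35+25+10 = 97
Spruce→Ivy→Milton→Ridge→Spruce: 27+29+25+20 = 101
Spruce→Ridge→Ivy→Milton→Spruce: 20+35+29+10 = 94
The minimum is 94.
One optimal route: Spruce → Ridge → Ivy → Milton → Spruce (or its reverse).

Minimum total distance: 94 min.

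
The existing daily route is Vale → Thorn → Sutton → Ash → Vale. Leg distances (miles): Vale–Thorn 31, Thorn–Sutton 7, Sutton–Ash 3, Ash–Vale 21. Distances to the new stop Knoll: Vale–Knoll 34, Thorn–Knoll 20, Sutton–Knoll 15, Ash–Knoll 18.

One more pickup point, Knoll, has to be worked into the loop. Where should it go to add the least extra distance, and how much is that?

Insertion cost between consecutive stops i–j is d(i,Knoll) + d(Knoll,j) − d(i,j):
  between Vale and Thorn: 34 + 20 − 31 = 23
  between Thorn and Sutton: 20 + 15 − 7 = 28
  between Sutton and Ash: 15 + 18 − 3 = 30
  between Ash and Vale: 18 + 34 − 21 = 31
Cheapest insertion is between Vale and Thorn, adding 23.
New total = 62 + 23 = 85.

+23 miles — insert Knoll between Vale and Thorn.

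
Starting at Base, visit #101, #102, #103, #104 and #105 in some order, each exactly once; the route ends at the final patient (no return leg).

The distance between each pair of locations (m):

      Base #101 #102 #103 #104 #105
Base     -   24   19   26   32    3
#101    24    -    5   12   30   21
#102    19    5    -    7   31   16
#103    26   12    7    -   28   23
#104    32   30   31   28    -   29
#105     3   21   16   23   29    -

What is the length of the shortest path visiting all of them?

There are 5! = 120 possible orderings.
Base→#101→#102→#103→#104→#105: 24+5+7+28+29 = 93
Base→#101→#102→#103→#105→#104: 24+5+7+23+29 = 88
Base→#101→#102→#104→#103→#105: 24+5+31+28+23 = 111
Base→#101→#102→#104→#105→#103: 24+5+31+29+23 = 112
Base→#101→#102→#105→#103→#104: 24+5+16+23+28 = 96
Base→#101→#102→#105→#104→#103: 24+5+16+29+28 = 102
Base→#101→#103→#102→#104→#105: 24+12+7+31+29 = 103
Base→#101→#103→#102→#105→#104: 24+12+7+16+29 = 88
Base→#101→#103→#104→#102→#105: 24+12+28+31+16 = 111
Base→#101→#103→#104→#105→#102: 24+12+28+29+16 = 109
Base→#101→#103→#105→#102→#104: 24+12+23+16+31 = 106
Base→#101→#103→#105→#104→#102: 24+12+23+29+31 = 119
Base→#101→#104→#102→#103→#105: 24+30+31+7+23 = 115
Base→#101→#104→#102→#105→#103: 24+30+31+16+23 = 124
… (106 more)
Base→#105→#101→#102→#103→#104: 3+21+5+7+28 = 64  ← best
The minimum is 64.
One shortest path: Base → #105 → #101 → #102 → #103 → #104.

Minimum one-way distance = 64 m.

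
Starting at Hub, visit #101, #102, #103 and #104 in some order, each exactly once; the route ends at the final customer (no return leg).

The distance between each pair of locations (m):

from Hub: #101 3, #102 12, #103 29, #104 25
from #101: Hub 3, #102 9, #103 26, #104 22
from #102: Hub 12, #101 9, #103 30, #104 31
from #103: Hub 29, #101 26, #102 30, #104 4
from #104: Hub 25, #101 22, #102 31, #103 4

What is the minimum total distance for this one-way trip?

46 m — the minimum one-way total.

There are 4! = 24 possible orderings.
Hub - #101 - #102 - #103 - #104: 3+9+30+4 = 46
Hub - #101 - #102 - #104 - #103: 3+9+31+4 = 47
Hub - #101 - #103 - #102 - #104: 3+26+30+31 = 90
Hub - #101 - #103 - #104 - #102: 3+26+4+31 = 64
Hub - #101 - #104 - #102 - #103: 3+22+31+30 = 86
Hub - #101 - #104 - #103 - #102: 3+22+4+30 = 59
Hub - #102 - #101 - #103 - #104: 12+9+26+4 = 51
Hub - #102 - #101 - #104 - #103: 12+9+22+4 = 47
Hub - #102 - #103 - #101 - #104: 12+30+26+22 = 90
Hub - #102 - #103 - #104 - #101: 12+30+4+22 = 68
Hub - #102 - #104 - #101 - #103: 12+31+22+26 = 91
Hub - #102 - #104 - #103 - #101: 12+31+4+26 = 73
Hub - #103 - #101 - #102 - #104: 29+26+9+31 = 95
Hub - #103 - #101 - #104 - #102: 29+26+22+31 = 108
… (10 more)
The minimum is 46.
One shortest path: Hub → #101 → #102 → #103 → #104.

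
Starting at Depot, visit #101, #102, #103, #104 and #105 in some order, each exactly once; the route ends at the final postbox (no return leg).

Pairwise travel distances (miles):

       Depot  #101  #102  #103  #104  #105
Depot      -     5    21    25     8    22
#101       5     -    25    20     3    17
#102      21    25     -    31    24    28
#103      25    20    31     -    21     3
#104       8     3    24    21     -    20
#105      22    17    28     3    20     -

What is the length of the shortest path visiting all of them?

There are 5! = 120 possible orderings.
Depot→#101→#102→#103→#104→#105: 5+25+31+21+20 = 102
Depot→#101→#102→#103→#105→#104: 5+25+31+3+20 = 84
Depot→#101→#102→#104→#103→#105: 5+25+24+21+3 = 78
Depot→#101→#102→#104→#105→#103: 5+25+24+20+3 = 77
Depot→#101→#102→#105→#103→#104: 5+25+28+3+21 = 82
Depot→#101→#102→#105→#104→#103: 5+25+28+20+21 = 99
Depot→#101→#103→#102→#104→#105: 5+20+31+24+20 = 100
Depot→#101→#103→#102→#105→#104: 5+20+31+28+20 = 104
Depot→#101→#103→#104→#102→#105: 5+20+21+24+28 = 98
Depot→#101→#103→#104→#105→#102: 5+20+21+20+28 = 94
Depot→#101→#103→#105→#102→#104: 5+20+3+28+24 = 80
Depot→#101→#103→#105→#104→#102: 5+20+3+20+24 = 72
Depot→#101→#104→#102→#103→#105: 5+3+24+31+3 = 66
Depot→#101→#104→#102→#105→#103: 5+3+24+28+3 = 63
… (106 more)
Depot→#101→#104→#103→#105→#102: 5+3+21+3+28 = 60  ← best
The minimum is 60.
One shortest path: Depot → #101 → #104 → #103 → #105 → #102.

Shortest open route: 60 miles.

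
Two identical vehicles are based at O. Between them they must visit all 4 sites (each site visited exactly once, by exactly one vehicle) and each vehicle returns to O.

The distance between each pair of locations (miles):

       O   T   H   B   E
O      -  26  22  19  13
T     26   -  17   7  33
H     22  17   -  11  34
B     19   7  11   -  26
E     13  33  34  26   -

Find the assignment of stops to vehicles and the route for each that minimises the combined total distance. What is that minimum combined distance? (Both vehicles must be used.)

91 miles — the smallest possible combined total.

There are 2^3 − 1 = 7 ways to divide the 4 stops into two non-empty groups. For each, the best each vehicle can do is its own shortest tour through its group:
  {T} + {H, B, E}: 52 + 72 = 124
  {H} + {T, B, E}: 44 + 72 = 116
  {T, H} + {B, E}: 65 + 58 = 123
  {B} + {T, H, E}: 38 + 85 = 123
  {T, B} + {H, E}: 52 + 69 = 121
  {H, B} + {T, E}: 52 + 72 = 124
  … (7 splits in total)
  {T, H, B} + {E}: 65 + 26 = 91  ← best
Best: vehicle 1 O → H → T → B → O = 65; vehicle 2 O → E → O = 26; combined 91.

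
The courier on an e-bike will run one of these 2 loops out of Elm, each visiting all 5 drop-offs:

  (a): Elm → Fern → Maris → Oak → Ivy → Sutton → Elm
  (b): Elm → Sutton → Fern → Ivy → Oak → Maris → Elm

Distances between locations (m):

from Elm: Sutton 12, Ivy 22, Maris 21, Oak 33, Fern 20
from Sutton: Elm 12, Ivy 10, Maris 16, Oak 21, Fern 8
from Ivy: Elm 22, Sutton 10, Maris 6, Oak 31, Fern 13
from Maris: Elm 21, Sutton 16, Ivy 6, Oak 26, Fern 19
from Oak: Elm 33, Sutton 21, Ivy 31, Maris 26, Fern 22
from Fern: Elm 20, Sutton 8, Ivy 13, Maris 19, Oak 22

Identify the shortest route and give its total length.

Shortest is (b), total 111 m.

(a): 20 + 19 + 26 + 31 + 10 + 12 = 118
(b): 12 + 8 + 13 + 31 + 26 + 21 = 111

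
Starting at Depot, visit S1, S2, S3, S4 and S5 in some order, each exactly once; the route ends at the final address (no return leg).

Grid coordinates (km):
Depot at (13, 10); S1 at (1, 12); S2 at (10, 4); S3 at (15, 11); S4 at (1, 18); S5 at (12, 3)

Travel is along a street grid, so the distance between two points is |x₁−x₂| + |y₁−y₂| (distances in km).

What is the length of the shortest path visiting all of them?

Shortest open route: 40 km.

There are 5! = 120 possible orderings.
Depot - S1 - S2 - S3 - S4 - S5: 14+17+12+21+26 = 90
Depot - S1 - S2 - S3 - S5 - S4: 14+17+12+11+26 = 80
Depot - S1 - S2 - S4 - S3 - S5: 14+17+23+21+11 = 86
Depot - S1 - S2 - S4 - S5 - S3: 14+17+23+26+11 = 91
Depot - S1 - S2 - S5 - S3 - S4: 14+17+3+11+21 = 66
Depot - S1 - S2 - S5 - S4 - S3: 14+17+3+26+21 = 81
Depot - S1 - S3 - S2 - S4 - S5: 14+15+12+23+26 = 90
Depot - S1 - S3 - S2 - S5 - S4: 14+15+12+3+26 = 70
Depot - S1 - S3 - S4 - S2 - S5: 14+15+21+23+3 = 76
Depot - S1 - S3 - S4 - S5 - S2: 14+15+21+26+3 = 79
Depot - S1 - S3 - S5 - S2 - S4: 14+15+11+3+23 = 66
Depot - S1 - S3 - S5 - S4 - S2: 14+15+11+26+23 = 89
Depot - S1 - S4 - S2 - S3 - S5: 14+6+23+12+11 = 66
Depot - S1 - S4 - S2 - S5 - S3: 14+6+23+3+11 = 57
… (106 more)
Depot - S3 - S5 - S2 - S1 - S4: 3+11+3+17+6 = 40  ← best
The minimum is 40.
One shortest path: Depot → S3 → S5 → S2 → S1 → S4.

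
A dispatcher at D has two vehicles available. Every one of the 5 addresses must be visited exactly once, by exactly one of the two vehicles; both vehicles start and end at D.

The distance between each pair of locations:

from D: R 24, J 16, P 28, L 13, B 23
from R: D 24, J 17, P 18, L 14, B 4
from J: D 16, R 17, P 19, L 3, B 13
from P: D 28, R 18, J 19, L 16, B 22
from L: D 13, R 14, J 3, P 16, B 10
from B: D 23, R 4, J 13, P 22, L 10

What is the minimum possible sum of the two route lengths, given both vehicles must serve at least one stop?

Try each way of splitting the stops between the two vehicles (each non-empty) and, for each split, find the best tour for each vehicle:
  {R} + {J, P, L, B}: 48 + 79 = 127
  {J} + {R, P, L, B}: 32 + 73 = 105
  {R, J} + {P, L, B}: 57 + 73 = 130
  {P} + {R, J, L, B}: 56 + 57 = 113
  {R, P} + {J, L, B}: 70 + 52 = 122
  {J, P} + {R, L, B}: 63 + 51 = 114
  … (15 splits in total)
Best: vehicle 1 D → J → D = 32; vehicle 2 D → P → R → B → L → D = 73; combined 105.

105 — the smallest possible combined total.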